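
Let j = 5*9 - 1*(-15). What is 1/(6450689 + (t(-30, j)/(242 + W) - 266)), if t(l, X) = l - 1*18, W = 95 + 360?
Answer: 697/4495944783 ≈ 1.5503e-7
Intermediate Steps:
j = 60 (j = 45 + 15 = 60)
W = 455
t(l, X) = -18 + l (t(l, X) = l - 18 = -18 + l)
1/(6450689 + (t(-30, j)/(242 + W) - 266)) = 1/(6450689 + ((-18 - 30)/(242 + 455) - 266)) = 1/(6450689 + (-48/697 - 266)) = 1/(6450689 - 185450/697) = 1/(4495944783/697) = 697/4495944783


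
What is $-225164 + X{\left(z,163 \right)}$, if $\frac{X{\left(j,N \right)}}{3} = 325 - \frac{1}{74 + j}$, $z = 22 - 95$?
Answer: $-224192$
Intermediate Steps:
$z = -73$
$X{\left(j,N \right)} = 975 - \frac{3}{74 + j}$ ($X{\left(j,N \right)} = 3 \left(325 - \frac{1}{74 + j}\right) = 975 - \frac{3}{74 + j}$)
$-225164 + X{\left(z,163 \right)} = -225164 + \frac{3 \left(24049 + 325 \left(-73\right)\right)}{74 - 73} = -225164 + \frac{3 \left(24049 - 23725\right)}{1} = -225164 + 3 \cdot 1 \cdot 324 = -225164 + 972 = -224192$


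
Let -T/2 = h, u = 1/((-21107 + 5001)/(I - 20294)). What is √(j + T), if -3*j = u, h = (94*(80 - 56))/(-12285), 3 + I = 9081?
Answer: 2*√4082549604770/10992345 ≈ 0.36763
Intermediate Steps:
I = 9078 (I = -3 + 9081 = 9078)
h = -752/4095 (h = (94*24)*(-1/12285) = 2256*(-1/12285) = -752/4095 ≈ -0.18364)
u = 5608/8053 (u = 1/((-21107 + 5001)/(9078 - 20294)) = 1/(-16106/(-11216)) = 1/(-16106*(-1/11216)) = 1/(8053/5608) = 5608/8053 ≈ 0.69639)
j = -5608/24159 (j = -⅓*5608/8053 = -5608/24159 ≈ -0.23213)
T = 1504/4095 (T = -2*(-752/4095) = 1504/4095 ≈ 0.36728)
√(j + T) = √(-5608/24159 + 1504/4095) = √(4456792/32977035) = 2*√4082549604770/10992345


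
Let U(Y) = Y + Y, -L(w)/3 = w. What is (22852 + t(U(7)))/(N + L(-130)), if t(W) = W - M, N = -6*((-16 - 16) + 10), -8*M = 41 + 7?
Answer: 3812/87 ≈ 43.816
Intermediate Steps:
L(w) = -3*w
M = -6 (M = -(41 + 7)/8 = -⅛*48 = -6)
N = 132 (N = -6*(-32 + 10) = -6*(-22) = 132)
U(Y) = 2*Y
t(W) = 6 + W (t(W) = W - 1*(-6) = W + 6 = 6 + W)
(22852 + t(U(7)))/(N + L(-130)) = (22852 + (6 + 2*7))/(132 - 3*(-130)) = (22852 + (6 + 14))/(132 + 390) = (22852 + 20)/522 = 22872*(1/522) = 3812/87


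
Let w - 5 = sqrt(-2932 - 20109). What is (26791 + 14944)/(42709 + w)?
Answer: 1782668790/1824508837 - 41735*I*sqrt(23041)/1824508837 ≈ 0.97707 - 0.0034722*I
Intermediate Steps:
w = 5 + I*sqrt(23041) (w = 5 + sqrt(-2932 - 20109) = 5 + sqrt(-23041) = 5 + I*sqrt(23041) ≈ 5.0 + 151.79*I)
(26791 + 14944)/(42709 + w) = (26791 + 14944)/(42709 + (5 + I*sqrt(23041))) = 41735/(42714 + I*sqrt(23041))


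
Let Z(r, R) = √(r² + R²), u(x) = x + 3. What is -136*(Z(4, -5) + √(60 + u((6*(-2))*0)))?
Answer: -408*√7 - 136*√41 ≈ -1950.3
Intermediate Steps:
u(x) = 3 + x
Z(r, R) = √(R² + r²)
-136*(Z(4, -5) + √(60 + u((6*(-2))*0))) = -136*(√((-5)² + 4²) + √(60 + (3 + (6*(-2))*0))) = -136*(√(25 + 16) + √(60 + (3 - 12*0))) = -136*(√41 + √(60 + (3 + 0))) = -136*(√41 + √(60 + 3)) = -136*(√41 + √63) = -136*(√41 + 3*√7) = -408*√7 - 136*√41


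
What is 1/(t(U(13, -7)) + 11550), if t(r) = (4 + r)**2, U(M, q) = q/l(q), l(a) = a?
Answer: 1/11575 ≈ 8.6393e-5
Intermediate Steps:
U(M, q) = 1 (U(M, q) = q/q = 1)
1/(t(U(13, -7)) + 11550) = 1/((4 + 1)**2 + 11550) = 1/(5**2 + 11550) = 1/(25 + 11550) = 1/11575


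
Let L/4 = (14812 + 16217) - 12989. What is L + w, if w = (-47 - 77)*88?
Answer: 61248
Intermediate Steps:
L = 72160 (L = 4*((14812 + 16217) - 12989) = 4*(31029 - 12989) = 4*18040 = 72160)
w = -10912 (w = -124*88 = -10912)
L + w = 72160 - 10912 = 61248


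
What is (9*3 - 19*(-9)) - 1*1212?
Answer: -1014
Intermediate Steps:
(9*3 - 19*(-9)) - 1*1212 = (27 + 171) - 1212 = 198 - 1212 = -1014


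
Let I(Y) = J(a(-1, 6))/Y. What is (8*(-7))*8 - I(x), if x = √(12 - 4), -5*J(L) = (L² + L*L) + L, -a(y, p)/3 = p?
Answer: -448 + 63*√2/2 ≈ -403.45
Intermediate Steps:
a(y, p) = -3*p
J(L) = -2*L²/5 - L/5 (J(L) = -((L² + L*L) + L)/5 = -((L² + L²) + L)/5 = -(2*L² + L)/5 = -(L + 2*L²)/5 = -2*L²/5 - L/5)
x = 2*√2 (x = √8 = 2*√2 ≈ 2.8284)
I(Y) = -126/Y (I(Y) = (-(-3*6)*(1 + 2*(-3*6))/5)/Y = (-⅕*(-18)*(1 + 2*(-18)))/Y = (-⅕*(-18)*(1 - 36))/Y = (-⅕*(-18)*(-35))/Y = -126/Y)
(8*(-7))*8 - I(x) = (8*(-7))*8 - (-126)/(2*√2) = -56*8 - (-126)*√2/4 = -448 - (-63)*√2/2 = -448 + 63*√2/2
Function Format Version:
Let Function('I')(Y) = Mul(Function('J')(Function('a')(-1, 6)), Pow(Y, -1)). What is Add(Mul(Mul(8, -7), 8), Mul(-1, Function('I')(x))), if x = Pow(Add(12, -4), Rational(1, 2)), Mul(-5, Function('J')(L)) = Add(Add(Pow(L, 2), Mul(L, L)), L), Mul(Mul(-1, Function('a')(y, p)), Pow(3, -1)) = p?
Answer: Add(-448, Mul(Rational(63, 2), Pow(2, Rational(1, 2)))) ≈ -403.45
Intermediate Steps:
Function('a')(y, p) = Mul(-3, p)
Function('J')(L) = Add(Mul(Rational(-2, 5), Pow(L, 2)), Mul(Rational(-1, 5), L)) (Function('J')(L) = Mul(Rational(-1, 5), Add(Add(Pow(L, 2), Mul(L, L)), L)) = Mul(Rational(-1, 5), Add(Add(Pow(L, 2), Pow(L, 2)), L)) = Mul(Rational(-1, 5), Add(Mul(2, Pow(L, 2)), L)) = Mul(Rational(-1, 5), Add(L, Mul(2, Pow(L, 2)))) = Add(Mul(Rational(-2, 5), Pow(L, 2)), Mul(Rational(-1, 5), L)))
x = Mul(2, Pow(2, Rational(1, 2))) (x = Pow(8, Rational(1, 2)) = Mul(2, Pow(2, Rational(1, 2))) ≈ 2.8284)
Function('I')(Y) = Mul(-126, Pow(Y, -1)) (Function('I')(Y) = Mul(Mul(Rational(-1, 5), Mul(-3, 6), Add(1, Mul(2, Mul(-3, 6)))), Pow(Y, -1)) = Mul(Mul(Rational(-1, 5), -18, Add(1, Mul(2, -18))), Pow(Y, -1)) = Mul(Mul(Rational(-1, 5), -18, Add(1, -36)), Pow(Y, -1)) = Mul(Mul(Rational(-1, 5), -18, -35), Pow(Y, -1)) = Mul(-126, Pow(Y, -1)))
Add(Mul(Mul(8, -7), 8), Mul(-1, Function('I')(x))) = Add(Mul(Mul(8, -7), 8), Mul(-1, Mul(-126, Pow(Mul(2, Pow(2, Rational(1, 2))), -1)))) = Add(Mul(-56, 8), Mul(-1, Mul(-126, Mul(Rational(1, 4), Pow(2, Rational(1, 2)))))) = Add(-448, Mul(-1, Mul(Rational(-63, 2), Pow(2, Rational(1, 2))))) = Add(-448, Mul(Rational(63, 2), Pow(2, Rational(1, 2))))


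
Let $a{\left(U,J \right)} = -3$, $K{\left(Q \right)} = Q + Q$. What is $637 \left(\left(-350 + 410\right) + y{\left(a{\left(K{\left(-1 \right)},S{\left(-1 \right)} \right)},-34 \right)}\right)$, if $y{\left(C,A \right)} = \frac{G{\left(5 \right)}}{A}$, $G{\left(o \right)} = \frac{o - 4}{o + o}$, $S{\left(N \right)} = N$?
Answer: $\frac{12994163}{340} \approx 38218.0$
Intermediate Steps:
$K{\left(Q \right)} = 2 Q$
$G{\left(o \right)} = \frac{-4 + o}{2 o}$
$y{\left(C,A \right)} = \frac{1}{10 A}$ ($y{\left(C,A \right)} = \frac{\frac{1}{2} \cdot \frac{1}{5} \left(-4 + 5\right)}{A} = \frac{\frac{1}{2} \cdot \frac{1}{5} \cdot 1}{A} = \frac{1}{10 A}$)
$637 \left(\left(-350 + 410\right) + y{\left(a{\left(K{\left(-1 \right)},S{\left(-1 \right)} \right)},-34 \right)}\right) = 637 \left(\left(-350 + 410\right) + \frac{1}{10 \left(-34\right)}\right) = 637 \left(60 + \frac{1}{10} \left(- \frac{1}{34}\right)\right) = 637 \left(60 - \frac{1}{340}\right) = 637 \cdot \frac{20399}{340} = \frac{12994163}{340}$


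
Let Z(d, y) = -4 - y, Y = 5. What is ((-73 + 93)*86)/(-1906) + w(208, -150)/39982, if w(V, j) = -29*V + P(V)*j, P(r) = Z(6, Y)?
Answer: -19423233/19051423 ≈ -1.0195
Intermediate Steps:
P(r) = -9 (P(r) = -4 - 1*5 = -4 - 5 = -9)
w(V, j) = -29*V - 9*j
((-73 + 93)*86)/(-1906) + w(208, -150)/39982 = ((-73 + 93)*86)/(-1906) + (-29*208 - 9*(-150))/39982 = (20*86)*(-1/1906) + (-6032 + 1350)*(1/39982) = 1720*(-1/1906) - 4682*1/39982 = -860/953 - 2341/19991 = -19423233/19051423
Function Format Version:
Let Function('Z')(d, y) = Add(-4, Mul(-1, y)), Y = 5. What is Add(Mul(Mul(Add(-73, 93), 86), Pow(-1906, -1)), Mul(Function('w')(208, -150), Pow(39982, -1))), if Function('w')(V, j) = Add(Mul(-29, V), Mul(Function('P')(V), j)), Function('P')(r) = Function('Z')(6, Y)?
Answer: Rational(-19423233, 19051423) ≈ -1.0195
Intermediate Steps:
Function('P')(r) = -9 (Function('P')(r) = Add(-4, Mul(-1, 5)) = Add(-4, -5) = -9)
Function('w')(V, j) = Add(Mul(-29, V), Mul(-9, j))
Add(Mul(Mul(Add(-73, 93), 86), Pow(-1906, -1)), Mul(Function('w')(208, -150), Pow(39982, -1))) = Add(Mul(Mul(Add(-73, 93), 86), Pow(-1906, -1)), Mul(Add(Mul(-29, 208), Mul(-9, -150)), Pow(39982, -1))) = Add(Mul(Mul(20, 86), Rational(-1, 1906)), Mul(Add(-6032, 1350), Rational(1, 39982))) = Add(Mul(1720, Rational(-1, 1906)), Mul(-4682, Rational(1, 39982))) = Add(Rational(-860, 953), Rational(-2341, 19991)) = Rational(-19423233, 19051423)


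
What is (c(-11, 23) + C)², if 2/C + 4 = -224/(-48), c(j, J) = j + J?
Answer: 225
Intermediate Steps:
c(j, J) = J + j
C = 3 (C = 2/(-4 - 224/(-48)) = 2/(-4 - 224*(-1/48)) = 2/(-4 + 14/3) = 2/(⅔) = 2*(3/2) = 3)
(c(-11, 23) + C)² = ((23 - 11) + 3)² = (12 + 3)² = 15² = 225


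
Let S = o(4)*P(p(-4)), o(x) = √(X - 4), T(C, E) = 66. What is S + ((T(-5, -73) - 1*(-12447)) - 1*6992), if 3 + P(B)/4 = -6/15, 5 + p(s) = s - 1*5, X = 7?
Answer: 5521 - 68*√3/5 ≈ 5497.4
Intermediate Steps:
p(s) = -10 + s (p(s) = -5 + (s - 1*5) = -5 + (s - 5) = -5 + (-5 + s) = -10 + s)
P(B) = -68/5 (P(B) = -12 + 4*(-6/15) = -12 + 4*(-6*1/15) = -12 + 4*(-⅖) = -12 - 8/5 = -68/5)
o(x) = √3 (o(x) = √(7 - 4) = √3)
S = -68*√3/5 (S = √3*(-68/5) = -68*√3/5 ≈ -23.556)
S + ((T(-5, -73) - 1*(-12447)) - 1*6992) = -68*√3/5 + ((66 - 1*(-12447)) - 1*6992) = -68*√3/5 + ((66 + 12447) - 6992) = -68*√3/5 + (12513 - 6992) = -68*√3/5 + 5521 = 5521 - 68*√3/5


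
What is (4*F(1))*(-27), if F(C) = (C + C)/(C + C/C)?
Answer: -108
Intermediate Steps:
F(C) = 2*C/(1 + C) (F(C) = (2*C)/(C + 1) = (2*C)/(1 + C) = 2*C/(1 + C))
(4*F(1))*(-27) = (4*(2*1/(1 + 1)))*(-27) = (4*(2*1/2))*(-27) = (4*(2*1*(½)))*(-27) = (4*1)*(-27) = 4*(-27) = -108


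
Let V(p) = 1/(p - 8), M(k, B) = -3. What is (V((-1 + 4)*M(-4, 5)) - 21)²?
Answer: 128164/289 ≈ 443.47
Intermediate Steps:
V(p) = 1/(-8 + p)
(V((-1 + 4)*M(-4, 5)) - 21)² = (1/(-8 + (-1 + 4)*(-3)) - 21)² = (1/(-8 + 3*(-3)) - 21)² = (1/(-8 - 9) - 21)² = (1/(-17) - 21)² = (-1/17 - 21)² = (-358/17)² = 128164/289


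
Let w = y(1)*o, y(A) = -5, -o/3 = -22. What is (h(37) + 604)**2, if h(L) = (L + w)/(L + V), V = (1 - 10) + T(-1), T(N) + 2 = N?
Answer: 219247249/625 ≈ 3.5080e+5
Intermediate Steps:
o = 66 (o = -3*(-22) = 66)
T(N) = -2 + N
V = -12 (V = (1 - 10) + (-2 - 1) = -9 - 3 = -12)
w = -330 (w = -5*66 = -330)
h(L) = (-330 + L)/(-12 + L) (h(L) = (L - 330)/(L - 12) = (-330 + L)/(-12 + L))
(h(37) + 604)**2 = ((-330 + 37)/(-12 + 37) + 604)**2 = (-293/25 + 604)**2 = (14807/25)**2 = 219247249/625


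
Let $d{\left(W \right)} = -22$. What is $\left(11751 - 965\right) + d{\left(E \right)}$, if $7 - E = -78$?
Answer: $10764$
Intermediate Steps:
$E = 85$ ($E = 7 - -78 = 7 + 78 = 85$)
$\left(11751 - 965\right) + d{\left(E \right)} = \left(11751 - 965\right) - 22 = 10786 - 22 = 10764$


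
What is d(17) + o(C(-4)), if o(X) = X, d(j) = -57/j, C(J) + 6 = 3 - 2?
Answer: -142/17 ≈ -8.3529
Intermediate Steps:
C(J) = -5 (C(J) = -6 + (3 - 2) = -6 + 1 = -5)
d(17) + o(C(-4)) = -57/17 - 5 = -142/17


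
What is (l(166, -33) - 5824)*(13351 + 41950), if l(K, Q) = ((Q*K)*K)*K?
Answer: -8348105795192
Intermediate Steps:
l(K, Q) = Q*K³ (l(K, Q) = ((K*Q)*K)*K = (Q*K²)*K = Q*K³)
(l(166, -33) - 5824)*(13351 + 41950) = (-33*166³ - 5824)*(13351 + 41950) = (-33*4574296 - 5824)*55301 = (-150951768 - 5824)*55301 = -150957592*55301 = -8348105795192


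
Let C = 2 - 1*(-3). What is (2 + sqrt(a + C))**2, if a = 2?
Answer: (2 + sqrt(7))**2 ≈ 21.583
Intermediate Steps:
C = 5 (C = 2 + 3 = 5)
(2 + sqrt(a + C))**2 = (2 + sqrt(2 + 5))**2 = (2 + sqrt(7))**2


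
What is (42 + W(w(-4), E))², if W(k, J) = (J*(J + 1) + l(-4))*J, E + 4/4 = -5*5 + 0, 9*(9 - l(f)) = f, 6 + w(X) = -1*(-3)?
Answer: 23695060624/81 ≈ 2.9253e+8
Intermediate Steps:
w(X) = -3 (w(X) = -6 - 1*(-3) = -6 + 3 = -3)
l(f) = 9 - f/9
E = -26 (E = -1 + (-5*5 + 0) = -1 + (-25 + 0) = -1 - 25 = -26)
W(k, J) = J*(85/9 + J*(1 + J)) (W(k, J) = (J*(J + 1) + (9 - ⅑*(-4)))*J = (J*(1 + J) + (9 + 4/9))*J = (J*(1 + J) + 85/9)*J = (85/9 + J*(1 + J))*J = J*(85/9 + J*(1 + J)))
(42 + W(w(-4), E))² = (42 - 26*(85/9 - 26 + (-26)²))² = (42 - 26*(85/9 - 26 + 676))² = (42 - 26*5935/9)² = (42 - 154310/9)² = (-153932/9)² = 23695060624/81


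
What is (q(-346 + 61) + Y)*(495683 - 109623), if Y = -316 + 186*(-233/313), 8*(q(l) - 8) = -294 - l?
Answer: -108169475795/626 ≈ -1.7279e+8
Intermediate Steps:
q(l) = -115/4 - l/8 (q(l) = 8 + (-294 - l)/8 = 8 + (-147/4 - l/8) = -115/4 - l/8)
Y = -142246/313 (Y = -316 + 186*(-233*1/313) = -316 + 186*(-233/313) = -316 - 43338/313 = -142246/313 ≈ -454.46)
(q(-346 + 61) + Y)*(495683 - 109623) = ((-115/4 - (-346 + 61)/8) - 142246/313)*(495683 - 109623) = ((-115/4 - 1/8*(-285)) - 142246/313)*386060 = ((-115/4 + 285/8) - 142246/313)*386060 = (55/8 - 142246/313)*386060 = -1120753/2504*386060 = -108169475795/626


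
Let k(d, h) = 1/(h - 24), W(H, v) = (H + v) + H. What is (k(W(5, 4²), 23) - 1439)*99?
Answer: -142560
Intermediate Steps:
W(H, v) = v + 2*H
k(d, h) = 1/(-24 + h)
(k(W(5, 4²), 23) - 1439)*99 = (1/(-24 + 23) - 1439)*99 = (1/(-1) - 1439)*99 = (-1 - 1439)*99 = -1440*99 = -142560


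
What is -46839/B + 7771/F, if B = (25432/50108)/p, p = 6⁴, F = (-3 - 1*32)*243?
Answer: -3233731960403729/27037395 ≈ -1.1960e+8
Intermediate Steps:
F = -8505 (F = (-3 - 32)*243 = -35*243 = -8505)
p = 1296
B = 3179/8117496 (B = (25432/50108)/1296 = (25432*(1/50108))*(1/1296) = (6358/12527)*(1/1296) = 3179/8117496 ≈ 0.00039162)
-46839/B + 7771/F = -46839/3179/8117496 + 7771/(-8505) = -46839*8117496/3179 + 7771*(-1/8505) = -380215395144/3179 - 7771/8505 = -3233731960403729/27037395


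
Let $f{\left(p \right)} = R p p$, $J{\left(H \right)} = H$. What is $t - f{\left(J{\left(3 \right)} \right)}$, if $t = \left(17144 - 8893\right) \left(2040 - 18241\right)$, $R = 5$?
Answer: $-133674496$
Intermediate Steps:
$t = -133674451$ ($t = 8251 \left(-16201\right) = -133674451$)
$f{\left(p \right)} = 5 p^{2}$ ($f{\left(p \right)} = 5 p p = 5 p^{2}$)
$t - f{\left(J{\left(3 \right)} \right)} = -133674451 - 5 \cdot 3^{2} = -133674451 - 5 \cdot 9 = -133674451 - 45 = -133674496$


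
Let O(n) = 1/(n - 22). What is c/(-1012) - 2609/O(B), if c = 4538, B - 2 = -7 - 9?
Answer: 47523275/506 ≈ 93920.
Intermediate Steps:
B = -14 (B = 2 + (-7 - 9) = 2 - 16 = -14)
O(n) = 1/(-22 + n)
c/(-1012) - 2609/O(B) = 4538/(-1012) - 2609/(1/(-22 - 14)) = 4538*(-1/1012) - 2609/(1/(-36)) = -2269/506 - 2609/(-1/36) = -2269/506 - 2609*(-36) = -2269/506 + 93924 = 47523275/506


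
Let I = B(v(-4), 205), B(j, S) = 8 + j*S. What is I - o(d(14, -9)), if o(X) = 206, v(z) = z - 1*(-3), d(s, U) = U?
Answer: -403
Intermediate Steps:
v(z) = 3 + z (v(z) = z + 3 = 3 + z)
B(j, S) = 8 + S*j
I = -197 (I = 8 + 205*(3 - 4) = 8 + 205*(-1) = 8 - 205 = -197)
I - o(d(14, -9)) = -197 - 1*206 = -197 - 206 = -403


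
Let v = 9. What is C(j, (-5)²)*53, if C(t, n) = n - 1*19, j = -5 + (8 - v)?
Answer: 318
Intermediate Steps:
j = -6 (j = -5 + (8 - 1*9) = -5 + (8 - 9) = -5 - 1 = -6)
C(t, n) = -19 + n (C(t, n) = n - 19 = -19 + n)
C(j, (-5)²)*53 = (-19 + (-5)²)*53 = (-19 + 25)*53 = 6*53 = 318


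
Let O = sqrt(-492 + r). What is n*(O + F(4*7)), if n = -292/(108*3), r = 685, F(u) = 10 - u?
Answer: 146/9 - 73*sqrt(193)/81 ≈ 3.7019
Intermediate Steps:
O = sqrt(193) (O = sqrt(-492 + 685) = sqrt(193) ≈ 13.892)
n = -73/81 (n = -292/324 = -292*1/324 = -73/81 ≈ -0.90123)
n*(O + F(4*7)) = -73*(sqrt(193) + (10 - 4*7))/81 = -73*(sqrt(193) + (10 - 1*28))/81 = -73*(sqrt(193) + (10 - 28))/81 = -73*(sqrt(193) - 18)/81 = -73*(-18 + sqrt(193))/81 = 146/9 - 73*sqrt(193)/81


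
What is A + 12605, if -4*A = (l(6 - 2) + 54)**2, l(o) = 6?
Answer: 11705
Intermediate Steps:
A = -900 (A = -(6 + 54)**2/4 = -1/4*60**2 = -1/4*3600 = -900)
A + 12605 = -900 + 12605 = 11705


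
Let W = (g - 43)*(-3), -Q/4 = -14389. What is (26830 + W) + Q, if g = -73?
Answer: 84734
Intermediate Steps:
Q = 57556 (Q = -4*(-14389) = 57556)
W = 348 (W = (-73 - 43)*(-3) = -116*(-3) = 348)
(26830 + W) + Q = (26830 + 348) + 57556 = 27178 + 57556 = 84734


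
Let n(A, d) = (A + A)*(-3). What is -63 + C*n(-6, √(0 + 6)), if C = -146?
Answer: -5319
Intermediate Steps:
n(A, d) = -6*A (n(A, d) = (2*A)*(-3) = -6*A)
-63 + C*n(-6, √(0 + 6)) = -63 - (-876)*(-6) = -63 - 146*36 = -63 - 5256 = -5319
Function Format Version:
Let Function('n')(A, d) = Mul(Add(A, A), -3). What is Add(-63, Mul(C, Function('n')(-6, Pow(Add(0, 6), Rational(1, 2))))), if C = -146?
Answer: -5319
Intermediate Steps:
Function('n')(A, d) = Mul(-6, A) (Function('n')(A, d) = Mul(Mul(2, A), -3) = Mul(-6, A))
Add(-63, Mul(C, Function('n')(-6, Pow(Add(0, 6), Rational(1, 2))))) = Add(-63, Mul(-146, Mul(-6, -6))) = Add(-63, Mul(-146, 36)) = Add(-63, -5256) = -5319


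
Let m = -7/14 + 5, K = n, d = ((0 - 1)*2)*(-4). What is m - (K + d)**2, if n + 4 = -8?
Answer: -23/2 ≈ -11.500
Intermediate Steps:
d = 8 (d = -1*2*(-4) = -2*(-4) = 8)
n = -12 (n = -4 - 8 = -12)
K = -12
m = 9/2 (m = (1/14)*(-7) + 5 = -1/2 + 5 = 9/2 ≈ 4.5000)
m - (K + d)**2 = 9/2 - (-12 + 8)**2 = 9/2 - 1*(-4)**2 = 9/2 - 1*16 = 9/2 - 16 = -23/2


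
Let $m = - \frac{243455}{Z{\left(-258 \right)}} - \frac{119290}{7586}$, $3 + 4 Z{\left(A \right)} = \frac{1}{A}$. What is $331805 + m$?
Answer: $\frac{385658773416}{587915} \approx 6.5598 \cdot 10^{5}$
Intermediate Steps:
$Z{\left(A \right)} = - \frac{3}{4} + \frac{1}{4 A}$
$m = \frac{190585636841}{587915}$ ($m = - \frac{243455}{\frac{1}{4} \frac{1}{-258} \left(1 - -774\right)} - \frac{119290}{7586} = - \frac{243455}{\frac{1}{4} \left(- \frac{1}{258}\right) \left(1 + 774\right)} - \frac{59645}{3793} = - \frac{243455}{\frac{1}{4} \left(- \frac{1}{258}\right) 775} - \frac{59645}{3793} = - \frac{243455}{- \frac{775}{1032}} - \frac{59645}{3793} = \left(-243455\right) \left(- \frac{1032}{775}\right) - \frac{59645}{3793} = \frac{50249112}{155} - \frac{59645}{3793} = \frac{190585636841}{587915} \approx 3.2417 \cdot 10^{5}$)
$331805 + m = 331805 + \frac{190585636841}{587915} = \frac{385658773416}{587915}$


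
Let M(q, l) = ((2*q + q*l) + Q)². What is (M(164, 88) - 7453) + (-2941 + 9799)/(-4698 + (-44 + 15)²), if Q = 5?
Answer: 840817399746/3857 ≈ 2.1800e+8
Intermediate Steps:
M(q, l) = (5 + 2*q + l*q)² (M(q, l) = ((2*q + q*l) + 5)² = ((2*q + l*q) + 5)² = (5 + 2*q + l*q)²)
(M(164, 88) - 7453) + (-2941 + 9799)/(-4698 + (-44 + 15)²) = ((5 + 2*164 + 88*164)² - 7453) + (-2941 + 9799)/(-4698 + (-44 + 15)²) = ((5 + 328 + 14432)² - 7453) + 6858/(-4698 + (-29)²) = (14765² - 7453) + 6858/(-4698 + 841) = (218005225 - 7453) + 6858/(-3857) = 217997772 + 6858*(-1/3857) = 217997772 - 6858/3857 = 840817399746/3857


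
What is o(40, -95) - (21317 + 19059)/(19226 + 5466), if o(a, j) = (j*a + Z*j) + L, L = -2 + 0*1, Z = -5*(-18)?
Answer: -76258990/6173 ≈ -12354.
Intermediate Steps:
Z = 90
L = -2 (L = -2 + 0 = -2)
o(a, j) = -2 + 90*j + a*j (o(a, j) = (j*a + 90*j) - 2 = (a*j + 90*j) - 2 = (90*j + a*j) - 2 = -2 + 90*j + a*j)
o(40, -95) - (21317 + 19059)/(19226 + 5466) = (-2 + 90*(-95) + 40*(-95)) - (21317 + 19059)/(19226 + 5466) = (-2 - 8550 - 3800) - 40376/24692 = -12352 - 40376/24692 = -12352 - 1*10094/6173 = -12352 - 10094/6173 = -76258990/6173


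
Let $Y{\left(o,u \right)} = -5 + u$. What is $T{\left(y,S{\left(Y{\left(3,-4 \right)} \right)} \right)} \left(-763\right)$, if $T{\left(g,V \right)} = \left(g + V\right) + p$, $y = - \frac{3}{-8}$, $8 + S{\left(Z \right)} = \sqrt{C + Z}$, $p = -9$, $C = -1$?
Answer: $\frac{101479}{8} - 763 i \sqrt{10} \approx 12685.0 - 2412.8 i$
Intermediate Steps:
$S{\left(Z \right)} = -8 + \sqrt{-1 + Z}$
$y = \frac{3}{8}$ ($y = \left(-3\right) \left(- \frac{1}{8}\right) = \frac{3}{8} \approx 0.375$)
$T{\left(g,V \right)} = -9 + V + g$ ($T{\left(g,V \right)} = \left(g + V\right) - 9 = \left(V + g\right) - 9 = -9 + V + g$)
$T{\left(y,S{\left(Y{\left(3,-4 \right)} \right)} \right)} \left(-763\right) = \left(-9 - \left(8 - \sqrt{-1 - 9}\right) + \frac{3}{8}\right) \left(-763\right) = \left(-9 - \left(8 - \sqrt{-10}\right) + \frac{3}{8}\right) \left(-763\right) = \left(-9 - \left(8 - i \sqrt{10}\right) + \frac{3}{8}\right) \left(-763\right) = \left(- \frac{133}{8} + i \sqrt{10}\right) \left(-763\right) = \frac{101479}{8} - 763 i \sqrt{10}$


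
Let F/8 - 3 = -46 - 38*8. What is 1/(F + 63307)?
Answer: 1/60531 ≈ 1.6520e-5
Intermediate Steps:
F = -2776 (F = 24 + 8*(-46 - 38*8) = 24 + 8*(-46 - 304) = 24 + 8*(-350) = 24 - 2800 = -2776)
1/(F + 63307) = 1/(-2776 + 63307) = 1/60531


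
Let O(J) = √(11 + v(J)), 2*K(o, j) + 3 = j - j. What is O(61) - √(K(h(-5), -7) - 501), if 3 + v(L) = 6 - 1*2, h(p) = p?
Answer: 2*√3 - I*√2010/2 ≈ 3.4641 - 22.417*I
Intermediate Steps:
v(L) = 1 (v(L) = -3 + (6 - 1*2) = -3 + (6 - 2) = -3 + 4 = 1)
K(o, j) = -3/2 (K(o, j) = -3/2 + (j - j)/2 = -3/2 + (½)*0 = -3/2 + 0 = -3/2)
O(J) = 2*√3 (O(J) = √(11 + 1) = √12 = 2*√3)
O(61) - √(K(h(-5), -7) - 501) = 2*√3 - √(-3/2 - 501) = 2*√3 - √(-1005/2) = 2*√3 - I*√2010/2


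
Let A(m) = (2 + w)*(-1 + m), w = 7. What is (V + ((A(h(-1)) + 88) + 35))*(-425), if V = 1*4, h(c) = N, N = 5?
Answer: -69275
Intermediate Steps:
h(c) = 5
A(m) = -9 + 9*m (A(m) = (2 + 7)*(-1 + m) = 9*(-1 + m) = -9 + 9*m)
V = 4
(V + ((A(h(-1)) + 88) + 35))*(-425) = (4 + (((-9 + 9*5) + 88) + 35))*(-425) = (4 + (((-9 + 45) + 88) + 35))*(-425) = (4 + ((36 + 88) + 35))*(-425) = (4 + (124 + 35))*(-425) = (4 + 159)*(-425) = 163*(-425) = -69275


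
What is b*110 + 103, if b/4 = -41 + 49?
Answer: 3623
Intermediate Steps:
b = 32 (b = 4*(-41 + 49) = 4*8 = 32)
b*110 + 103 = 32*110 + 103 = 3520 + 103 = 3623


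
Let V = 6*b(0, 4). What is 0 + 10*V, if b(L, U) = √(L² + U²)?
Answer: 240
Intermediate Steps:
V = 24 (V = 6*√(0² + 4²) = 6*√(0 + 16) = 6*√16 = 6*4 = 24)
0 + 10*V = 0 + 10*24 = 0 + 240 = 240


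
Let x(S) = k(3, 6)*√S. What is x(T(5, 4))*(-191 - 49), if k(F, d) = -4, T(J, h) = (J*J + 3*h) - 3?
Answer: 960*√34 ≈ 5597.7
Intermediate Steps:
T(J, h) = -3 + J² + 3*h (T(J, h) = (J² + 3*h) - 3 = -3 + J² + 3*h)
x(S) = -4*√S
x(T(5, 4))*(-191 - 49) = (-4*√(-3 + 5² + 3*4))*(-191 - 49) = -4*√(-3 + 25 + 12)*(-240) = -4*√34*(-240) = 960*√34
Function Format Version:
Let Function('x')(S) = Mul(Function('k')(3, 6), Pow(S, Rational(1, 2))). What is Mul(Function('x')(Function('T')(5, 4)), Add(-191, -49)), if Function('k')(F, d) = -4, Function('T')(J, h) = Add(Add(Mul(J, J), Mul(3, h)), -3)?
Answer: Mul(960, Pow(34, Rational(1, 2))) ≈ 5597.7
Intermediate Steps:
Function('T')(J, h) = Add(-3, Pow(J, 2), Mul(3, h)) (Function('T')(J, h) = Add(Add(Pow(J, 2), Mul(3, h)), -3) = Add(-3, Pow(J, 2), Mul(3, h)))
Function('x')(S) = Mul(-4, Pow(S, Rational(1, 2)))
Mul(Function('x')(Function('T')(5, 4)), Add(-191, -49)) = Mul(Mul(-4, Pow(Add(-3, Pow(5, 2), Mul(3, 4)), Rational(1, 2))), Add(-191, -49)) = Mul(Mul(-4, Pow(Add(-3, 25, 12), Rational(1, 2))), -240) = Mul(Mul(-4, Pow(34, Rational(1, 2))), -240) = Mul(960, Pow(34, Rational(1, 2)))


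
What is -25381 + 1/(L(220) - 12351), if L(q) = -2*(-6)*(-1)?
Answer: -313785304/12363 ≈ -25381.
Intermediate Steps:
L(q) = -12 (L(q) = 12*(-1) = -12)
-25381 + 1/(L(220) - 12351) = -25381 + 1/(-12 - 12351) = -25381 + 1/(-12363) = -25381 - 1/12363 = -313785304/12363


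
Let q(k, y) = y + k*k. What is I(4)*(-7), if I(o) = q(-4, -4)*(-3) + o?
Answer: 224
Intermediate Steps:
q(k, y) = y + k²
I(o) = -36 + o (I(o) = (-4 + (-4)²)*(-3) + o = (-4 + 16)*(-3) + o = 12*(-3) + o = -36 + o)
I(4)*(-7) = (-36 + 4)*(-7) = -32*(-7) = 224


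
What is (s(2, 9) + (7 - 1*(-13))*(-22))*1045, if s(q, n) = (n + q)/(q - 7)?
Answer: -462099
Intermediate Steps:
s(q, n) = (n + q)/(-7 + q)
(s(2, 9) + (7 - 1*(-13))*(-22))*1045 = ((9 + 2)/(-7 + 2) + (7 - 1*(-13))*(-22))*1045 = (11/(-5) + (7 + 13)*(-22))*1045 = (-1/5*11 + 20*(-22))*1045 = (-11/5 - 440)*1045 = -2211/5*1045 = -462099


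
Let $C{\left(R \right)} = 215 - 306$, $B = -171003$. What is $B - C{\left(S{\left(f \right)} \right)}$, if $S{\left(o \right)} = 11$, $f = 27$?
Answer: $-170912$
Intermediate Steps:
$C{\left(R \right)} = -91$ ($C{\left(R \right)} = 215 - 306 = -91$)
$B - C{\left(S{\left(f \right)} \right)} = -171003 - -91 = -171003 + 91 = -170912$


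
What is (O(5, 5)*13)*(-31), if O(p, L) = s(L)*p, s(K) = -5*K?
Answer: 50375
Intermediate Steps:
O(p, L) = -5*L*p (O(p, L) = (-5*L)*p = -5*L*p)
(O(5, 5)*13)*(-31) = (-5*5*5*13)*(-31) = -125*13*(-31) = -1625*(-31) = 50375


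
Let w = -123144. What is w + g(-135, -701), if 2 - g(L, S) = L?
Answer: -123007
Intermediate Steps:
g(L, S) = 2 - L
w + g(-135, -701) = -123144 + (2 - 1*(-135)) = -123144 + (2 + 135) = -123144 + 137 = -123007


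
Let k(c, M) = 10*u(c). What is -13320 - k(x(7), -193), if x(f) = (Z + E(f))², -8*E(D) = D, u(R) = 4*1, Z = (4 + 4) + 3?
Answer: -13360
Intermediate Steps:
Z = 11 (Z = 8 + 3 = 11)
u(R) = 4
E(D) = -D/8
x(f) = (11 - f/8)²
k(c, M) = 40 (k(c, M) = 10*4 = 40)
-13320 - k(x(7), -193) = -13320 - 1*40 = -13320 - 40 = -13360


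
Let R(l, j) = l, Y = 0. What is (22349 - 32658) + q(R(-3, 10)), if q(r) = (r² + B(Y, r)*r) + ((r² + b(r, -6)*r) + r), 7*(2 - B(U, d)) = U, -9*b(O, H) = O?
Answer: -10301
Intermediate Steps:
b(O, H) = -O/9
B(U, d) = 2 - U/7
q(r) = 3*r + 17*r²/9 (q(r) = (r² + (2 - ⅐*0)*r) + ((r² + (-r/9)*r) + r) = (r² + (2 + 0)*r) + ((r² - r²/9) + r) = (r² + 2*r) + (8*r²/9 + r) = (r² + 2*r) + (r + 8*r²/9) = 3*r + 17*r²/9)
(22349 - 32658) + q(R(-3, 10)) = (22349 - 32658) + (⅑)*(-3)*(27 + 17*(-3)) = -10309 + (⅑)*(-3)*(27 - 51) = -10309 + (⅑)*(-3)*(-24) = -10309 + 8 = -10301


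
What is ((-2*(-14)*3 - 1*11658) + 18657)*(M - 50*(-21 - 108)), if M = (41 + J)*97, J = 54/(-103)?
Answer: 7569906669/103 ≈ 7.3494e+7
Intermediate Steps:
J = -54/103 (J = 54*(-1/103) = -54/103 ≈ -0.52427)
M = 404393/103 (M = (41 - 54/103)*97 = (4169/103)*97 = 404393/103 ≈ 3926.1)
((-2*(-14)*3 - 1*11658) + 18657)*(M - 50*(-21 - 108)) = ((-2*(-14)*3 - 1*11658) + 18657)*(404393/103 - 50*(-21 - 108)) = ((28*3 - 11658) + 18657)*(404393/103 - 50*(-129)) = ((84 - 11658) + 18657)*(404393/103 + 6450) = (-11574 + 18657)*(1068743/103) = 7083*(1068743/103) = 7569906669/103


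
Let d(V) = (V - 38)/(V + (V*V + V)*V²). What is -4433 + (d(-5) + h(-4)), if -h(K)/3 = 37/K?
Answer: -8722567/1980 ≈ -4405.3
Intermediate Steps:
h(K) = -111/K
d(V) = (-38 + V)/(V + V²*(V + V²)) (d(V) = (-38 + V)/(V + (V² + V)*V²) = (-38 + V)/(V + (V + V²)*V²) = (-38 + V)/(V + V²*(V + V²)))
-4433 + (d(-5) + h(-4)) = -4433 + ((-38 - 5)/(-5 + (-5)³ + (-5)⁴) - 111/(-4)) = -4433 + (-43/(-5 - 125 + 625) - 111*(-¼)) = -4433 + (-43/495 + 111/4) = -4433 + 54773/1980 = -8722567/1980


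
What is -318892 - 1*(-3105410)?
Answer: 2786518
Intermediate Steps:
-318892 - 1*(-3105410) = -318892 + 3105410 = 2786518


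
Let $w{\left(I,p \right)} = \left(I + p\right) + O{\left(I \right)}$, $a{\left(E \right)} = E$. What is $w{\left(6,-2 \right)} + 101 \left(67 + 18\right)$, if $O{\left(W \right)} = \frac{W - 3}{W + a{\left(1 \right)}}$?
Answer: $\frac{60126}{7} \approx 8589.4$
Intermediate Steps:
$O{\left(W \right)} = \frac{-3 + W}{1 + W}$ ($O{\left(W \right)} = \frac{W - 3}{W + 1} = \frac{W - 3}{1 + W} = \frac{-3 + W}{1 + W}$)
$w{\left(I,p \right)} = I + p + \frac{-3 + I}{1 + I}$ ($w{\left(I,p \right)} = \left(I + p\right) + \frac{-3 + I}{1 + I} = I + p + \frac{-3 + I}{1 + I}$)
$w{\left(6,-2 \right)} + 101 \left(67 + 18\right) = \frac{-3 + 6 + \left(1 + 6\right) \left(6 - 2\right)}{1 + 6} + 101 \left(67 + 18\right) = \frac{-3 + 6 + 7 \cdot 4}{7} + 101 \cdot 85 = \frac{-3 + 6 + 28}{7} + 8585 = \frac{1}{7} \cdot 31 + 8585 = \frac{31}{7} + 8585 = \frac{60126}{7}$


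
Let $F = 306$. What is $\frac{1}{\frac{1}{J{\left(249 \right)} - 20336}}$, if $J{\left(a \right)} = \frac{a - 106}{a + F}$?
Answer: $- \frac{11286337}{555} \approx -20336.0$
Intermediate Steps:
$J{\left(a \right)} = \frac{-106 + a}{306 + a}$ ($J{\left(a \right)} = \frac{a - 106}{a + 306} = \frac{-106 + a}{306 + a}$)
$\frac{1}{\frac{1}{J{\left(249 \right)} - 20336}} = \frac{1}{\frac{1}{\frac{-106 + 249}{306 + 249} - 20336}} = \frac{1}{\frac{1}{\frac{1}{555} \cdot 143 - 20336}} = \frac{1}{\frac{1}{\frac{143}{555} - 20336}} = \frac{1}{\frac{1}{- \frac{11286337}{555}}} = \frac{1}{- \frac{555}{11286337}} = - \frac{11286337}{555}$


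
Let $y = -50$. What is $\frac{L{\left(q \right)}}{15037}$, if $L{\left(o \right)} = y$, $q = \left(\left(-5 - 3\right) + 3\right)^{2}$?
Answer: $- \frac{50}{15037} \approx -0.0033251$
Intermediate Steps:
$q = 25$ ($q = \left(\left(-5 - 3\right) + 3\right)^{2} = \left(-8 + 3\right)^{2} = \left(-5\right)^{2} = 25$)
$L{\left(o \right)} = -50$
$\frac{L{\left(q \right)}}{15037} = - \frac{50}{15037}$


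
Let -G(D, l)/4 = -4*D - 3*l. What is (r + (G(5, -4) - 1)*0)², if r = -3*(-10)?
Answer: 900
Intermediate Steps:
r = 30
G(D, l) = 12*l + 16*D (G(D, l) = -4*(-4*D - 3*l) = 12*l + 16*D)
(r + (G(5, -4) - 1)*0)² = (30 + ((12*(-4) + 16*5) - 1)*0)² = (30 + ((-48 + 80) - 1)*0)² = (30 + (32 - 1)*0)² = (30 + 31*0)² = (30 + 0)² = 30² = 900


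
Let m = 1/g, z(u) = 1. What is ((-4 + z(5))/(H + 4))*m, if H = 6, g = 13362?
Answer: -1/44540 ≈ -2.2452e-5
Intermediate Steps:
m = 1/13362 ≈ 7.4839e-5
((-4 + z(5))/(H + 4))*m = ((-4 + 1)/(6 + 4))*(1/13362) = -3/10*(1/13362) = -3*1/10*(1/13362) = -3/10*1/13362 = -1/44540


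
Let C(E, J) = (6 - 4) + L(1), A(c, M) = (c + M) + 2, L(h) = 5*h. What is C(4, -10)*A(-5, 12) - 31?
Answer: 32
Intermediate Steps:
A(c, M) = 2 + M + c (A(c, M) = (M + c) + 2 = 2 + M + c)
C(E, J) = 7 (C(E, J) = (6 - 4) + 5*1 = 2 + 5 = 7)
C(4, -10)*A(-5, 12) - 31 = 7*(2 + 12 - 5) - 31 = 7*9 - 31 = 63 - 31 = 32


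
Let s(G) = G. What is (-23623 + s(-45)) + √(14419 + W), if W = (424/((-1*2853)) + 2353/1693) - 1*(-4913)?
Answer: -23668 + √50116371495720505/1610043 ≈ -23529.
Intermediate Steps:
W = 23736419054/4830129 (W = (424/(-2853) + 2353*(1/1693)) + 4913 = (424*(-1/2853) + 2353/1693) + 4913 = (-424/2853 + 2353/1693) + 4913 = 5995277/4830129 + 4913 = 23736419054/4830129 ≈ 4914.2)
(-23623 + s(-45)) + √(14419 + W) = (-23623 - 45) + √(14419 + 23736419054/4830129) = -23668 + √(93382049105/4830129) = -23668 + √50116371495720505/1610043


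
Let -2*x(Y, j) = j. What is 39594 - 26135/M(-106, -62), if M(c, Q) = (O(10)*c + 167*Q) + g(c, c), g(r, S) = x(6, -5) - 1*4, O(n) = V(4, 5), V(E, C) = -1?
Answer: 811689676/20499 ≈ 39597.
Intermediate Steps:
x(Y, j) = -j/2
O(n) = -1
g(r, S) = -3/2 (g(r, S) = -1/2*(-5) - 1*4 = 5/2 - 4 = -3/2)
M(c, Q) = -3/2 - c + 167*Q (M(c, Q) = (-c + 167*Q) - 3/2 = -3/2 - c + 167*Q)
39594 - 26135/M(-106, -62) = 39594 - 26135/(-3/2 - 1*(-106) + 167*(-62)) = 39594 - 26135/(-3/2 + 106 - 10354) = 39594 - 26135/(-20499/2) = 39594 - 26135*(-2)/20499 = 39594 - 1*(-52270/20499) = 39594 + 52270/20499 = 811689676/20499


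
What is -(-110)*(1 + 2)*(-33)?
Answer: -10890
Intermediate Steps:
-(-110)*(1 + 2)*(-33) = -(-110)*3*(-33) = -22*(-15)*(-33) = 330*(-33) = -10890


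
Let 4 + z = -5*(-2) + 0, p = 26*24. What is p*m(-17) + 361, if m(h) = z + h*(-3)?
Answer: 35929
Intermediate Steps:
p = 624
z = 6 (z = -4 + (-5*(-2) + 0) = -4 + (10 + 0) = -4 + 10 = 6)
m(h) = 6 - 3*h (m(h) = 6 + h*(-3) = 6 - 3*h)
p*m(-17) + 361 = 624*(6 - 3*(-17)) + 361 = 624*(6 + 51) + 361 = 624*57 + 361 = 35568 + 361 = 35929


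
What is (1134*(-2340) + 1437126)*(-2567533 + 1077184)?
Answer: 1812911195466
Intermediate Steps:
(1134*(-2340) + 1437126)*(-2567533 + 1077184) = (-2653560 + 1437126)*(-1490349) = -1216434*(-1490349) = 1812911195466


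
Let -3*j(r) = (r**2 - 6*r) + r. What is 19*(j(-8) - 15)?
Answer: -2831/3 ≈ -943.67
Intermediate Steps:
j(r) = -r**2/3 + 5*r/3 (j(r) = -((r**2 - 6*r) + r)/3 = -(r**2 - 5*r)/3 = -r**2/3 + 5*r/3)
19*(j(-8) - 15) = 19*((1/3)*(-8)*(5 - 1*(-8)) - 15) = 19*((1/3)*(-8)*(5 + 8) - 15) = 19*((1/3)*(-8)*13 - 15) = 19*(-104/3 - 15) = 19*(-149/3) = -2831/3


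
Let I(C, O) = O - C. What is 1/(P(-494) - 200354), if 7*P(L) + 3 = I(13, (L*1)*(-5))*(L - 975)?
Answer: -7/5011814 ≈ -1.3967e-6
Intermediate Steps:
P(L) = -3/7 + (-975 + L)*(-13 - 5*L)/7 (P(L) = -3/7 + (((L*1)*(-5) - 1*13)*(L - 975))/7 = -3/7 + ((L*(-5) - 13)*(-975 + L))/7 = -3/7 + ((-5*L - 13)*(-975 + L))/7 = -3/7 + ((-13 - 5*L)*(-975 + L))/7 = -3/7 + ((-975 + L)*(-13 - 5*L))/7 = -3/7 + (-975 + L)*(-13 - 5*L)/7)
1/(P(-494) - 200354) = 1/((12672/7 - 5/7*(-494)² + (4862/7)*(-494)) - 200354) = 1/((12672/7 - 5/7*244036 - 2401828/7) - 200354) = 1/((12672/7 - 1220180/7 - 2401828/7) - 200354) = 1/(-3609336/7 - 200354) = 1/(-5011814/7) = -7/5011814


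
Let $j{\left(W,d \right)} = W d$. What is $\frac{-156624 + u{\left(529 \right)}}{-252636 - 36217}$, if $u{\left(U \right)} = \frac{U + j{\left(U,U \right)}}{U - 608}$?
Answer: $\frac{12653666}{22819387} \approx 0.55451$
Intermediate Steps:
$u{\left(U \right)} = \frac{U + U^{2}}{-608 + U}$ ($u{\left(U \right)} = \frac{U + U U}{U - 608} = \frac{U + U^{2}}{-608 + U}$)
$\frac{-156624 + u{\left(529 \right)}}{-252636 - 36217} = \frac{-156624 + \frac{529 \left(1 + 529\right)}{-608 + 529}}{-252636 - 36217} = \frac{-156624 + 529 \frac{1}{-79} \cdot 530}{-288853} = \left(-156624 + 529 \left(- \frac{1}{79}\right) 530\right) \left(- \frac{1}{288853}\right) = \left(-156624 - \frac{280370}{79}\right) \left(- \frac{1}{288853}\right) = \left(- \frac{12653666}{79}\right) \left(- \frac{1}{288853}\right) = \frac{12653666}{22819387}$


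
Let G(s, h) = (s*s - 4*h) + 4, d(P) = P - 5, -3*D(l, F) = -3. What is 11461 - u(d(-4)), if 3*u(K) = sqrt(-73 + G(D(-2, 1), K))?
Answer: 11461 - 4*I*sqrt(2)/3 ≈ 11461.0 - 1.8856*I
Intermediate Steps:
D(l, F) = 1 (D(l, F) = -1/3*(-3) = 1)
d(P) = -5 + P
G(s, h) = 4 + s**2 - 4*h (G(s, h) = (s**2 - 4*h) + 4 = 4 + s**2 - 4*h)
u(K) = sqrt(-68 - 4*K)/3 (u(K) = sqrt(-73 + (4 + 1**2 - 4*K))/3 = sqrt(-73 + (4 + 1 - 4*K))/3 = sqrt(-73 + (5 - 4*K))/3 = sqrt(-68 - 4*K)/3)
11461 - u(d(-4)) = 11461 - 2*sqrt(-17 - (-5 - 4))/3 = 11461 - 2*sqrt(-17 - 1*(-9))/3 = 11461 - 2*sqrt(-17 + 9)/3 = 11461 - 2*sqrt(-8)/3 = 11461 - 2*2*I*sqrt(2)/3 = 11461 - 4*I*sqrt(2)/3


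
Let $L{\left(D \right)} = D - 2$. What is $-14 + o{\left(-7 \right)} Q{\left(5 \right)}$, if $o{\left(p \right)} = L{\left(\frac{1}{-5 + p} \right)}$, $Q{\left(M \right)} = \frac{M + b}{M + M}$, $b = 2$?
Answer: $- \frac{371}{24} \approx -15.458$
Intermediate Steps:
$Q{\left(M \right)} = \frac{2 + M}{2 M}$ ($Q{\left(M \right)} = \frac{M + 2}{M + M} = \frac{2 + M}{2 M}$)
$L{\left(D \right)} = -2 + D$
$o{\left(p \right)} = -2 + \frac{1}{-5 + p}$
$-14 + o{\left(-7 \right)} Q{\left(5 \right)} = -14 + \frac{11 - -14}{-5 - 7} \frac{2 + 5}{2 \cdot 5} = -14 + \frac{11 + 14}{-12} \cdot \frac{1}{2} \cdot \frac{1}{5} \cdot 7 = -14 + \left(- \frac{1}{12}\right) 25 \cdot \frac{7}{10} = -14 - \frac{35}{24} = - \frac{371}{24}$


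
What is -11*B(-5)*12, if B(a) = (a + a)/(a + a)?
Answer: -132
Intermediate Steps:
B(a) = 1 (B(a) = (2*a)/((2*a)) = (2*a)*(1/(2*a)) = 1)
-11*B(-5)*12 = -11*1*12 = -11*12 = -132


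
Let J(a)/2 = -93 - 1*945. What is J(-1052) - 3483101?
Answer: -3485177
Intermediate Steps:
J(a) = -2076 (J(a) = 2*(-93 - 1*945) = 2*(-93 - 945) = 2*(-1038) = -2076)
J(-1052) - 3483101 = -2076 - 3483101 = -3485177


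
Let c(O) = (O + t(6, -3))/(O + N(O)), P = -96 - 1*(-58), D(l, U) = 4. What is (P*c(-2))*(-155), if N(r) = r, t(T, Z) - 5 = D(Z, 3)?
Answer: -20615/2 ≈ -10308.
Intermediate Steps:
t(T, Z) = 9 (t(T, Z) = 5 + 4 = 9)
P = -38 (P = -96 + 58 = -38)
c(O) = (9 + O)/(2*O) (c(O) = (O + 9)/(O + O) = (9 + O)/((2*O)) = (9 + O)*(1/(2*O)) = (9 + O)/(2*O))
(P*c(-2))*(-155) = -19*(9 - 2)/(-2)*(-155) = -19*(-1)*7/2*(-155) = -38*(-7/4)*(-155) = (133/2)*(-155) = -20615/2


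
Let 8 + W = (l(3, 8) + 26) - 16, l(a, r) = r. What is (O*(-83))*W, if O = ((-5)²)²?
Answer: -518750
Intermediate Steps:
W = 10 (W = -8 + ((8 + 26) - 16) = -8 + (34 - 16) = -8 + 18 = 10)
O = 625 (O = 25² = 625)
(O*(-83))*W = (625*(-83))*10 = -51875*10 = -518750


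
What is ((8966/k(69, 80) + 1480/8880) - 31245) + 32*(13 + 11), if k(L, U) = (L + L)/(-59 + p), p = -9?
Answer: -4815491/138 ≈ -34895.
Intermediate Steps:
k(L, U) = -L/34 (k(L, U) = (L + L)/(-59 - 9) = (2*L)/(-68) = (2*L)*(-1/68) = -L/34)
((8966/k(69, 80) + 1480/8880) - 31245) + 32*(13 + 11) = ((8966/((-1/34*69)) + 1480/8880) - 31245) + 32*(13 + 11) = ((8966/(-69/34) + 1480*(1/8880)) - 31245) + 32*24 = ((8966*(-34/69) + ⅙) - 31245) + 768 = ((-304844/69 + ⅙) - 31245) + 768 = (-609665/138 - 31245) + 768 = -4921475/138 + 768 = -4815491/138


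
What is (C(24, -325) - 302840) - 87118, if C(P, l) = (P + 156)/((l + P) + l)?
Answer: -122056944/313 ≈ -3.8996e+5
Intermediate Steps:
C(P, l) = (156 + P)/(P + 2*l) (C(P, l) = (156 + P)/((P + l) + l) = (156 + P)/(P + 2*l))
(C(24, -325) - 302840) - 87118 = ((156 + 24)/(24 + 2*(-325)) - 302840) - 87118 = (180/(24 - 650) - 302840) - 87118 = (180/(-626) - 302840) - 87118 = (-1/626*180 - 302840) - 87118 = (-90/313 - 302840) - 87118 = -94789010/313 - 87118 = -122056944/313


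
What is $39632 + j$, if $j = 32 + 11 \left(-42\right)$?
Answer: $39202$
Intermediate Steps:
$j = -430$ ($j = 32 - 462 = -430$)
$39632 + j = 39632 - 430 = 39202$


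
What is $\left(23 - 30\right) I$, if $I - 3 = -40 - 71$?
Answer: $756$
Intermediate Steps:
$I = -108$ ($I = 3 - 111 = -108$)
$\left(23 - 30\right) I = \left(23 - 30\right) \left(-108\right) = \left(-7\right) \left(-108\right) = 756$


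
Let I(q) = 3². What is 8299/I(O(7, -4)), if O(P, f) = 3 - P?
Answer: 8299/9 ≈ 922.11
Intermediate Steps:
I(q) = 9
8299/I(O(7, -4)) = 8299/9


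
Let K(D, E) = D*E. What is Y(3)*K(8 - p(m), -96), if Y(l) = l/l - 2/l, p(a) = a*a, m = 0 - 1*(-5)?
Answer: 544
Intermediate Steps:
m = 5 (m = 0 + 5 = 5)
p(a) = a²
Y(l) = 1 - 2/l
Y(3)*K(8 - p(m), -96) = ((-2 + 3)/3)*((8 - 1*5²)*(-96)) = ((⅓)*1)*((8 - 1*25)*(-96)) = ((8 - 25)*(-96))/3 = (-17*(-96))/3 = (⅓)*1632 = 544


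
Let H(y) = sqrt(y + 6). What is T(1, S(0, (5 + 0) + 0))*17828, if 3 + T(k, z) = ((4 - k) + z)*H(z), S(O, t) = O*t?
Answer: -53484 + 53484*sqrt(6) ≈ 77525.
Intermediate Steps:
H(y) = sqrt(6 + y)
T(k, z) = -3 + sqrt(6 + z)*(4 + z - k) (T(k, z) = -3 + ((4 - k) + z)*sqrt(6 + z) = -3 + (4 + z - k)*sqrt(6 + z) = -3 + sqrt(6 + z)*(4 + z - k))
T(1, S(0, (5 + 0) + 0))*17828 = (-3 + 4*sqrt(6 + 0*((5 + 0) + 0)) + (0*((5 + 0) + 0))*sqrt(6 + 0*((5 + 0) + 0)) - 1*1*sqrt(6 + 0*((5 + 0) + 0)))*17828 = (-3 + 4*sqrt(6 + 0*(5 + 0)) + (0*(5 + 0))*sqrt(6 + 0*(5 + 0)) - 1*1*sqrt(6 + 0*(5 + 0)))*17828 = (-3 + 4*sqrt(6 + 0*5) + (0*5)*sqrt(6 + 0*5) - 1*1*sqrt(6 + 0*5))*17828 = (-3 + 4*sqrt(6 + 0) + 0*sqrt(6 + 0) - 1*1*sqrt(6 + 0))*17828 = (-3 + 4*sqrt(6) + 0*sqrt(6) - 1*1*sqrt(6))*17828 = (-3 + 4*sqrt(6) + 0 - sqrt(6))*17828 = (-3 + 3*sqrt(6))*17828 = -53484 + 53484*sqrt(6)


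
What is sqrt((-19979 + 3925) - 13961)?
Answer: 3*I*sqrt(3335) ≈ 173.25*I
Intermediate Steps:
sqrt((-19979 + 3925) - 13961) = sqrt(-16054 - 13961) = sqrt(-30015) = 3*I*sqrt(3335)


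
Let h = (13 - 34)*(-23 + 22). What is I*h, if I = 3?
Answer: 63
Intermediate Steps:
h = 21 (h = -21*(-1) = 21)
I*h = 3*21 = 63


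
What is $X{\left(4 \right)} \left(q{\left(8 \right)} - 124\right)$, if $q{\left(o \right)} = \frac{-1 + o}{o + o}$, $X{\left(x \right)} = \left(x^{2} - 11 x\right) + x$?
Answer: $\frac{5931}{2} \approx 2965.5$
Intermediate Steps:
$X{\left(x \right)} = x^{2} - 10 x$
$q{\left(o \right)} = \frac{-1 + o}{2 o}$
$X{\left(4 \right)} \left(q{\left(8 \right)} - 124\right) = 4 \left(-10 + 4\right) \left(\frac{-1 + 8}{2 \cdot 8} - 124\right) = 4 \left(-6\right) \left(\frac{1}{2} \cdot \frac{1}{8} \cdot 7 - 124\right) = - 24 \left(\frac{7}{16} - 124\right) = \left(-24\right) \left(- \frac{1977}{16}\right) = \frac{5931}{2}$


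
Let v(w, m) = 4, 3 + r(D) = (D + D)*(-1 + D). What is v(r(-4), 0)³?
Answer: 64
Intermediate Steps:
r(D) = -3 + 2*D*(-1 + D) (r(D) = -3 + (D + D)*(-1 + D) = -3 + (2*D)*(-1 + D) = -3 + 2*D*(-1 + D))
v(r(-4), 0)³ = 4³ = 64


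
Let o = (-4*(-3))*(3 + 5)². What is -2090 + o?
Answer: -1322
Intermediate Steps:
o = 768 (o = 12*8² = 12*64 = 768)
-2090 + o = -2090 + 768 = -1322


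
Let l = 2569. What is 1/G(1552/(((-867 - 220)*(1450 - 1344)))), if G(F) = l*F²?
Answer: 3319027321/1546990144 ≈ 2.1455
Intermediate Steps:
G(F) = 2569*F²
1/G(1552/(((-867 - 220)*(1450 - 1344)))) = 1/(2569*(1552/(((-867 - 220)*(1450 - 1344))))²) = 1/(2569*(1552/((-1087*106)))²) = 1/(2569*(1552/(-115222))²) = 1/(2569*(1552*(-1/115222))²) = 1/(2569*(-776/57611)²) = 1/(2569*(602176/3319027321)) = 1/(1546990144/3319027321) = 3319027321/1546990144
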